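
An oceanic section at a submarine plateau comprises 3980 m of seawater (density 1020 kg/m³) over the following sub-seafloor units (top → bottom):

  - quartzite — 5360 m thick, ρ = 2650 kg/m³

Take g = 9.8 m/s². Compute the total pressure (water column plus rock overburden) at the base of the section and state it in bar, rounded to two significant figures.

1800 bar

seawater: 1020 kg/m³ × 9.8 m/s² × 3980 m = 3.978×10^7 Pa = 397.8 bar
quartzite: 2650 kg/m³ × 9.8 m/s² × 5360 m = 1.392×10^8 Pa = 1392 bar
Total = 397.8 + 1392 = 1789.8 bar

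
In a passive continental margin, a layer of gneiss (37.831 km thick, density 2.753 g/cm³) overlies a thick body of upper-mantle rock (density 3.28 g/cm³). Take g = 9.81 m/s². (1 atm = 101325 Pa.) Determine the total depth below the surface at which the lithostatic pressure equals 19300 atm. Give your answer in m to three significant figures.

66900 m

Pressure at base of upper layers: 2753×9.81×37831 = 1.022×10^9 Pa = 10083 atm
Remaining pressure to be supplied by upper-mantle rock: 1.956×10^9 − 1.022×10^9 = 9.339×10^8 Pa
Additional depth in upper-mantle rock = 9.339×10^8 Pa / (3280 kg/m³ × 9.81 m/s²) = 29023 m
Total depth = 37831 m + 29023 m = 66854 m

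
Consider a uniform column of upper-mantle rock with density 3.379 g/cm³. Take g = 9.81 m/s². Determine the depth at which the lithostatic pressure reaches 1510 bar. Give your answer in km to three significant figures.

4.56 km

h = P/(ρg) = 1510 bar / (3379 kg/m³ × 9.81 m/s²) = 1.510×10^8 Pa / 33148 Pa/m = 4555.3 m
= 4.5553 km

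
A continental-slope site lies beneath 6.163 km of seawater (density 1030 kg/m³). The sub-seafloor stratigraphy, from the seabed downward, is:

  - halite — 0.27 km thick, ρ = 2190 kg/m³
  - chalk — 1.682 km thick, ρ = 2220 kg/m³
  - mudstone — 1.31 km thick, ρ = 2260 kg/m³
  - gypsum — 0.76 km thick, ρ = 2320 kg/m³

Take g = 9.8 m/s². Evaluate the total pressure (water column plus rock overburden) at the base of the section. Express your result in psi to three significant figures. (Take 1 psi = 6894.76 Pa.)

seawater: 1030 kg/m³ × 9.8 m/s² × 6163 m = 6.221×10^7 Pa = 9023 psi
halite: 2190 kg/m³ × 9.8 m/s² × 270 m = 5.795×10^6 Pa = 840.5 psi
chalk: 2220 kg/m³ × 9.8 m/s² × 1682 m = 3.659×10^7 Pa = 5307 psi
mudstone: 2260 kg/m³ × 9.8 m/s² × 1310 m = 2.901×10^7 Pa = 4208 psi
gypsum: 2320 kg/m³ × 9.8 m/s² × 760 m = 1.728×10^7 Pa = 2506 psi
Total = 9023 + 840.5 + 5307 + 4208 + 2506 = 21885 psi

21900 psi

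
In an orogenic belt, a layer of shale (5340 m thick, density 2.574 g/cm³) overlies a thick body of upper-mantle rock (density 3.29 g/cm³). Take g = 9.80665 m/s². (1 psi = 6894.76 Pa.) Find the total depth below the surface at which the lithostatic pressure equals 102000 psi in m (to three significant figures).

Pressure at base of upper layers: 2574×9.80665×5340 = 1.348×10^8 Pa = 19550 psi
Remaining pressure to be supplied by upper-mantle rock: 7.033×10^8 − 1.348×10^8 = 5.685×10^8 Pa
Additional depth in upper-mantle rock = 5.685×10^8 Pa / (3290 kg/m³ × 9.80665 m/s²) = 17619 m
Total depth = 5340 m + 17619 m = 22959 m

23000 m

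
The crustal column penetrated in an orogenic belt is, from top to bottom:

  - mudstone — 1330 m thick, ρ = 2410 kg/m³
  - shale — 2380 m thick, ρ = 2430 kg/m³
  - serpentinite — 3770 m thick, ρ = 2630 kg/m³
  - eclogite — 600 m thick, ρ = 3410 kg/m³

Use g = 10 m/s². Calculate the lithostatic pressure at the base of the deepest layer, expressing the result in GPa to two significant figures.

mudstone: 2410 kg/m³ × 10 m/s² × 1330 m = 3.205×10^7 Pa = 0.03205 GPa
shale: 2430 kg/m³ × 10 m/s² × 2380 m = 5.783×10^7 Pa = 0.05783 GPa
serpentinite: 2630 kg/m³ × 10 m/s² × 3770 m = 9.915×10^7 Pa = 0.09915 GPa
eclogite: 3410 kg/m³ × 10 m/s² × 600 m = 2.046×10^7 Pa = 0.02046 GPa
Total = 0.03205 + 0.05783 + 0.09915 + 0.02046 = 0.20950 GPa

0.21 GPa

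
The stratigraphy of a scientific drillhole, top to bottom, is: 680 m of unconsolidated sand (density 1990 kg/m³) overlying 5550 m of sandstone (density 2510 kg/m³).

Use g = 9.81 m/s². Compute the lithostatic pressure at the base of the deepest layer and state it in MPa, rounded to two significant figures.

150 MPa

unconsolidated sand: 1990 kg/m³ × 9.81 m/s² × 680 m = 1.327×10^7 Pa = 13.27 MPa
sandstone: 2510 kg/m³ × 9.81 m/s² × 5550 m = 1.367×10^8 Pa = 136.7 MPa
Total = 13.27 + 136.7 = 149.93 MPa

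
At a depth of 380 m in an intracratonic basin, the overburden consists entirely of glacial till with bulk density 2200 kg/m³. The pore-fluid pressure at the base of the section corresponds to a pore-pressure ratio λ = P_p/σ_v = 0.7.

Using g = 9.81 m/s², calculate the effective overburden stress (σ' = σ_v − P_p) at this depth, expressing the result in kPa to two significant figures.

2500 kPa

Overburden (lithostatic) stress σ_v:
glacial till: 2200 kg/m³ × 9.81 m/s² × 380 m = 8.201×10^6 Pa = 8.201 MPa
Pore pressure P_p = λ·σ_v = 0.7 × 8.201 MPa = 5.741 MPa
Effective stress σ' = σ_v − P_p = 8.201 − 5.741 = 2.4603 MPa = 2460.3 kPa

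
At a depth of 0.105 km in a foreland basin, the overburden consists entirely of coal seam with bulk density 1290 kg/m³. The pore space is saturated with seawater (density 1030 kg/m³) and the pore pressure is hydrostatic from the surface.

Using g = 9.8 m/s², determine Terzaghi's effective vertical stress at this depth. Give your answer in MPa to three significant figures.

0.268 MPa

Overburden (lithostatic) stress σ_v:
coal seam: 1290 kg/m³ × 9.8 m/s² × 105 m = 1.327×10^6 Pa = 1.327 MPa
Pore pressure P_p = 1030 kg/m³ × 9.8 m/s² × 105 m = 1.060×10^6 Pa = 1.060 MPa
Effective stress σ' = σ_v − P_p = 1.327 − 1.060 = 0.26754 MPa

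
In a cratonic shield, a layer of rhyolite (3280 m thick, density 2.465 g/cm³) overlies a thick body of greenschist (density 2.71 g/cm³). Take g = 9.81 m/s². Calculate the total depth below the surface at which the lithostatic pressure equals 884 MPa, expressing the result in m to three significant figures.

33500 m

Pressure at base of upper layers: 2465×9.81×3280 = 7.932×10^7 Pa = 79.32 MPa
Remaining pressure to be supplied by greenschist: 8.840×10^8 − 7.932×10^7 = 8.047×10^8 Pa
Additional depth in greenschist = 8.047×10^8 Pa / (2710 kg/m³ × 9.81 m/s²) = 30268 m
Total depth = 3280 m + 30268 m = 33548 m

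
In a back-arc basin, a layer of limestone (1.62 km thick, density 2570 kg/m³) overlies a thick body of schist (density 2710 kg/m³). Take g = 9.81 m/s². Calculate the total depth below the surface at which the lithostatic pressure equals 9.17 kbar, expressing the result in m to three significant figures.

34600 m

Pressure at base of upper layers: 2570×9.81×1620 = 4.084×10^7 Pa = 0.4084 kbar
Remaining pressure to be supplied by schist: 9.170×10^8 − 4.084×10^7 = 8.762×10^8 Pa
Additional depth in schist = 8.762×10^8 Pa / (2710 kg/m³ × 9.81 m/s²) = 32957 m
Total depth = 1620 m + 32957 m = 34577 m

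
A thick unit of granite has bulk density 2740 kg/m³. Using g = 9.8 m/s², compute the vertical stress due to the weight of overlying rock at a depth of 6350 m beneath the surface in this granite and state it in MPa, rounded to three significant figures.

171 MPa

granite: 2740 kg/m³ × 9.8 m/s² × 6350 m = 1.705×10^8 Pa = 170.5 MPa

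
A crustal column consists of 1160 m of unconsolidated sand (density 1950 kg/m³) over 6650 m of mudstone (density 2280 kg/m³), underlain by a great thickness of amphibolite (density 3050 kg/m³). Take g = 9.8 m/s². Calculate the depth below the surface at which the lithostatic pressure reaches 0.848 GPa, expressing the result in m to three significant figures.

Pressure at base of upper layers: 1950×9.8×1160 + 2280×9.8×6650 = 1.708×10^8 Pa = 0.1708 GPa
Remaining pressure to be supplied by amphibolite: 8.480×10^8 − 1.708×10^8 = 6.772×10^8 Pa
Additional depth in amphibolite = 6.772×10^8 Pa / (3050 kg/m³ × 9.8 m/s²) = 22658 m
Total depth = 7810 m + 22658 m = 30468 m

30500 m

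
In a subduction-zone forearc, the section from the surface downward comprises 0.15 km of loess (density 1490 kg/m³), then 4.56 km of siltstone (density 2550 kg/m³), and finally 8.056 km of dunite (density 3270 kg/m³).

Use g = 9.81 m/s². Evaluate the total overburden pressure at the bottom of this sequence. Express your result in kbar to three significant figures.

3.75 kbar

loess: 1490 kg/m³ × 9.81 m/s² × 150 m = 2.193×10^6 Pa = 0.02193 kbar
siltstone: 2550 kg/m³ × 9.81 m/s² × 4560 m = 1.141×10^8 Pa = 1.141 kbar
dunite: 3270 kg/m³ × 9.81 m/s² × 8056 m = 2.584×10^8 Pa = 2.584 kbar
Total = 0.02193 + 1.141 + 2.584 = 3.7469 kbar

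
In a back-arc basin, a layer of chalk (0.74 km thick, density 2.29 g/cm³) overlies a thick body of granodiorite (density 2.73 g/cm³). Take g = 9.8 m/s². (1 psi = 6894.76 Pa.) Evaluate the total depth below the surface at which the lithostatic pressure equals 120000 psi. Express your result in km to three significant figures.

31.0 km

Pressure at base of upper layers: 2290×9.8×740 = 1.661×10^7 Pa = 2409 psi
Remaining pressure to be supplied by granodiorite: 8.274×10^8 − 1.661×10^7 = 8.108×10^8 Pa
Additional depth in granodiorite = 8.108×10^8 Pa / (2730 kg/m³ × 9.8 m/s²) = 30304 m
Total depth = 740 m + 30304 m = 31044 m
= 31.044 km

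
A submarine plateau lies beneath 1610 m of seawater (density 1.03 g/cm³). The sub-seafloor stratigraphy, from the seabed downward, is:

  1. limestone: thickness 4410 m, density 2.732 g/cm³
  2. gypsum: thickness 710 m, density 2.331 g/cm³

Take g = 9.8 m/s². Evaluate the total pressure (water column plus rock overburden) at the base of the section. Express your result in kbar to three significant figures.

seawater: 1030 kg/m³ × 9.8 m/s² × 1610 m = 1.625×10^7 Pa = 0.1625 kbar
limestone: 2732 kg/m³ × 9.8 m/s² × 4410 m = 1.181×10^8 Pa = 1.181 kbar
gypsum: 2331 kg/m³ × 9.8 m/s² × 710 m = 1.622×10^7 Pa = 0.1622 kbar
Total = 0.1625 + 1.181 + 0.1622 = 1.5054 kbar

1.51 kbar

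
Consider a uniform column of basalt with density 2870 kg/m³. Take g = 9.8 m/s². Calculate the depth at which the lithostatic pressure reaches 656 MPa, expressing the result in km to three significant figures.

h = P/(ρg) = 656 MPa / (2870 kg/m³ × 9.8 m/s²) = 6.560×10^8 Pa / 28126 Pa/m = 23324 m
= 23.324 km

23.3 km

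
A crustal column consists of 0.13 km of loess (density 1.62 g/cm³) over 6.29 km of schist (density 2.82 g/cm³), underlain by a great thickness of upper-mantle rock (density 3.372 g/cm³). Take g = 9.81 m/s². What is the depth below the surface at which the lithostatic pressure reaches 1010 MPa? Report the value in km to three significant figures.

31.6 km

Pressure at base of upper layers: 1620×9.81×130 + 2820×9.81×6290 = 1.761×10^8 Pa = 176.1 MPa
Remaining pressure to be supplied by upper-mantle rock: 1.010×10^9 − 1.761×10^8 = 8.339×10^8 Pa
Additional depth in upper-mantle rock = 8.339×10^8 Pa / (3372 kg/m³ × 9.81 m/s²) = 25210 m
Total depth = 6420 m + 25210 m = 31630 m
= 31.630 km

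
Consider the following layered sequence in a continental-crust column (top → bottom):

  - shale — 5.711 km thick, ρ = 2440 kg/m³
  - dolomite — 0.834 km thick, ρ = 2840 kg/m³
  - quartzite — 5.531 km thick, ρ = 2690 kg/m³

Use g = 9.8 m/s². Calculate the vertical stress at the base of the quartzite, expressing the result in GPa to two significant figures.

0.31 GPa

shale: 2440 kg/m³ × 9.8 m/s² × 5711 m = 1.366×10^8 Pa = 0.1366 GPa
dolomite: 2840 kg/m³ × 9.8 m/s² × 834 m = 2.321×10^7 Pa = 0.02321 GPa
quartzite: 2690 kg/m³ × 9.8 m/s² × 5531 m = 1.458×10^8 Pa = 0.1458 GPa
Total = 0.1366 + 0.02321 + 0.1458 = 0.30558 GPa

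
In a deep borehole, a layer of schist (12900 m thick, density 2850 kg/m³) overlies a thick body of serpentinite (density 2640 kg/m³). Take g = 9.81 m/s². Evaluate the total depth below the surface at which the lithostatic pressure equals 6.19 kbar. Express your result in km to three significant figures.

22.9 km

Pressure at base of upper layers: 2850×9.81×12900 = 3.607×10^8 Pa = 3.607 kbar
Remaining pressure to be supplied by serpentinite: 6.190×10^8 − 3.607×10^8 = 2.583×10^8 Pa
Additional depth in serpentinite = 2.583×10^8 Pa / (2640 kg/m³ × 9.81 m/s²) = 9975.0 m
Total depth = 12900 m + 9975.0 m = 22875 m
= 22.875 km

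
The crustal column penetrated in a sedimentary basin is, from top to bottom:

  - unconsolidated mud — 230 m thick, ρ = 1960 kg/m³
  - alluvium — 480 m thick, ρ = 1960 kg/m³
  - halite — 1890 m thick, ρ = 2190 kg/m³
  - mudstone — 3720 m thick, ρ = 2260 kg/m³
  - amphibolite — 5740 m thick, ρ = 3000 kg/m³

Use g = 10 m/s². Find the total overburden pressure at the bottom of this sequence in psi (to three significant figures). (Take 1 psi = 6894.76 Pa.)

unconsolidated mud: 1960 kg/m³ × 10 m/s² × 230 m = 4.508×10^6 Pa = 653.8 psi
alluvium: 1960 kg/m³ × 10 m/s² × 480 m = 9.408×10^6 Pa = 1365 psi
halite: 2190 kg/m³ × 10 m/s² × 1890 m = 4.139×10^7 Pa = 6003 psi
mudstone: 2260 kg/m³ × 10 m/s² × 3720 m = 8.407×10^7 Pa = 12194 psi
amphibolite: 3000 kg/m³ × 10 m/s² × 5740 m = 1.722×10^8 Pa = 24975 psi
Total = 653.8 + 1365 + 6003 + 12194 + 24975 = 45191 psi

45200 psi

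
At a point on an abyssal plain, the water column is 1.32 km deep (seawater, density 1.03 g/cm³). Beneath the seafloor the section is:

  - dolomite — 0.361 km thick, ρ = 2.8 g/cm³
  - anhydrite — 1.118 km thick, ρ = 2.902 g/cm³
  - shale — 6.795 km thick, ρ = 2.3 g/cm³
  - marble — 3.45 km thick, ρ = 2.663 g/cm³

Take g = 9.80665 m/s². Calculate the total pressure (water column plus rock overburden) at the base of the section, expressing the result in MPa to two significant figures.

seawater: 1030 kg/m³ × 9.80665 m/s² × 1320 m = 1.333×10^7 Pa = 13.33 MPa
dolomite: 2800 kg/m³ × 9.80665 m/s² × 361 m = 9.913×10^6 Pa = 9.913 MPa
anhydrite: 2902 kg/m³ × 9.80665 m/s² × 1118 m = 3.182×10^7 Pa = 31.82 MPa
shale: 2300 kg/m³ × 9.80665 m/s² × 6795 m = 1.533×10^8 Pa = 153.3 MPa
marble: 2663 kg/m³ × 9.80665 m/s² × 3450 m = 9.010×10^7 Pa = 90.10 MPa
Total = 13.33 + 9.913 + 31.82 + 153.3 + 90.10 = 298.42 MPa

300 MPa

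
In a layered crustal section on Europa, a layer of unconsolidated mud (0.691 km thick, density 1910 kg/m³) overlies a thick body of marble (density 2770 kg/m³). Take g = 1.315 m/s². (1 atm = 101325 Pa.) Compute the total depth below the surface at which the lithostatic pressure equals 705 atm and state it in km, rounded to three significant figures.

Pressure at base of upper layers: 1910×1.315×691 = 1.736×10^6 Pa = 17.13 atm
Remaining pressure to be supplied by marble: 7.143×10^7 − 1.736×10^6 = 6.970×10^7 Pa
Additional depth in marble = 6.970×10^7 Pa / (2770 kg/m³ × 1.315 m/s²) = 19135 m
Total depth = 691 m + 19135 m = 19826 m
= 19.826 km

19.8 km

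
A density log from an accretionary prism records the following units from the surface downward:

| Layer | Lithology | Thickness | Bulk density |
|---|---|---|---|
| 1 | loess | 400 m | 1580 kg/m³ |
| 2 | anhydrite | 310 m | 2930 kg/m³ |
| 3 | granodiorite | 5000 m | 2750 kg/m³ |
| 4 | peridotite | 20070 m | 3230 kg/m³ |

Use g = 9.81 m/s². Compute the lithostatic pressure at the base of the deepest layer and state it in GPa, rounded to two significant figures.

loess: 1580 kg/m³ × 9.81 m/s² × 400 m = 6.200×10^6 Pa = 6.200×10^-3 GPa
anhydrite: 2930 kg/m³ × 9.81 m/s² × 310 m = 8.910×10^6 Pa = 8.910×10^-3 GPa
granodiorite: 2750 kg/m³ × 9.81 m/s² × 5000 m = 1.349×10^8 Pa = 0.1349 GPa
peridotite: 3230 kg/m³ × 9.81 m/s² × 20070 m = 6.359×10^8 Pa = 0.6359 GPa
Total = 6.200×10^-3 + 8.910×10^-3 + 0.1349 + 0.6359 = 0.78594 GPa

0.79 GPa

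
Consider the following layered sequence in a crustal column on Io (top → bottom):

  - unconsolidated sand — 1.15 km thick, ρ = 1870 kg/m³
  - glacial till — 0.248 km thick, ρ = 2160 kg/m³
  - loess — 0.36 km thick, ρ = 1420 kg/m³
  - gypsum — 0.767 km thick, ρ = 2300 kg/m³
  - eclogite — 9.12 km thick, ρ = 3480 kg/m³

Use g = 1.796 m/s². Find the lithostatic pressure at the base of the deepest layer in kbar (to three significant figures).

0.659 kbar

unconsolidated sand: 1870 kg/m³ × 1.796 m/s² × 1150 m = 3.862×10^6 Pa = 0.03862 kbar
glacial till: 2160 kg/m³ × 1.796 m/s² × 248 m = 9.621×10^5 Pa = 9.621×10^-3 kbar
loess: 1420 kg/m³ × 1.796 m/s² × 360 m = 9.181×10^5 Pa = 9.181×10^-3 kbar
gypsum: 2300 kg/m³ × 1.796 m/s² × 767 m = 3.168×10^6 Pa = 0.03168 kbar
eclogite: 3480 kg/m³ × 1.796 m/s² × 9120 m = 5.700×10^7 Pa = 0.5700 kbar
Total = 0.03862 + 9.621×10^-3 + 9.181×10^-3 + 0.03168 + 0.5700 = 0.65912 kbar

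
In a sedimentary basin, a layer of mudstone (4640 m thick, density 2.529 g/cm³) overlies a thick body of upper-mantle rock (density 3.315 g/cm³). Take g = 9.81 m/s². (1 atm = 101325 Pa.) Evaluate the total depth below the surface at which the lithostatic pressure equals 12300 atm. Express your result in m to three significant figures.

39400 m

Pressure at base of upper layers: 2529×9.81×4640 = 1.151×10^8 Pa = 1136 atm
Remaining pressure to be supplied by upper-mantle rock: 1.246×10^9 − 1.151×10^8 = 1.131×10^9 Pa
Additional depth in upper-mantle rock = 1.131×10^9 Pa / (3315 kg/m³ × 9.81 m/s²) = 34784 m
Total depth = 4640 m + 34784 m = 39424 m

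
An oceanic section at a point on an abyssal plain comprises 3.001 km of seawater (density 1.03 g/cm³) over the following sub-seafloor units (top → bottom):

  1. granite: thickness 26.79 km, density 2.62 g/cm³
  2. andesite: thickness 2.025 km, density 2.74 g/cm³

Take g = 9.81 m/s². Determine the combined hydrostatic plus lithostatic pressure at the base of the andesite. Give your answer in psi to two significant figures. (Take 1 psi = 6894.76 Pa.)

110000 psi

seawater: 1030 kg/m³ × 9.81 m/s² × 3001 m = 3.032×10^7 Pa = 4398 psi
granite: 2620 kg/m³ × 9.81 m/s² × 26790 m = 6.886×10^8 Pa = 99867 psi
andesite: 2740 kg/m³ × 9.81 m/s² × 2025 m = 5.443×10^7 Pa = 7895 psi
Total = 4398 + 99867 + 7895 = 1.1216×10^5 psi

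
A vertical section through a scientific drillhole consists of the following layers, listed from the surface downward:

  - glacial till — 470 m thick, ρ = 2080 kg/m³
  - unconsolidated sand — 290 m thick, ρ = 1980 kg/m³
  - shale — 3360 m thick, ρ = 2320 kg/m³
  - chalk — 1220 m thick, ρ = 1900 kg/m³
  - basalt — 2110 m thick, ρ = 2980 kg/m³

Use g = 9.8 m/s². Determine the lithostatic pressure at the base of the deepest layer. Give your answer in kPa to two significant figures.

180000 kPa

glacial till: 2080 kg/m³ × 9.8 m/s² × 470 m = 9.580×10^6 Pa = 9580 kPa
unconsolidated sand: 1980 kg/m³ × 9.8 m/s² × 290 m = 5.627×10^6 Pa = 5627 kPa
shale: 2320 kg/m³ × 9.8 m/s² × 3360 m = 7.639×10^7 Pa = 76393 kPa
chalk: 1900 kg/m³ × 9.8 m/s² × 1220 m = 2.272×10^7 Pa = 22716 kPa
basalt: 2980 kg/m³ × 9.8 m/s² × 2110 m = 6.162×10^7 Pa = 61620 kPa
Total = 9580 + 5627 + 76393 + 22716 + 61620 = 1.7594×10^5 kPa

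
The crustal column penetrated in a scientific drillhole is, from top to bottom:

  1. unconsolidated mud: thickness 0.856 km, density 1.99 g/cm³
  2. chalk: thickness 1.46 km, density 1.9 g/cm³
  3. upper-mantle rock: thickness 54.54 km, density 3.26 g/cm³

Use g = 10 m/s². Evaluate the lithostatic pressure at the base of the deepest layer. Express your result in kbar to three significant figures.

18.2 kbar

unconsolidated mud: 1990 kg/m³ × 10 m/s² × 856 m = 1.703×10^7 Pa = 0.1703 kbar
chalk: 1900 kg/m³ × 10 m/s² × 1460 m = 2.774×10^7 Pa = 0.2774 kbar
upper-mantle rock: 3260 kg/m³ × 10 m/s² × 54540 m = 1.778×10^9 Pa = 17.78 kbar
Total = 0.1703 + 0.2774 + 17.78 = 18.228 kbar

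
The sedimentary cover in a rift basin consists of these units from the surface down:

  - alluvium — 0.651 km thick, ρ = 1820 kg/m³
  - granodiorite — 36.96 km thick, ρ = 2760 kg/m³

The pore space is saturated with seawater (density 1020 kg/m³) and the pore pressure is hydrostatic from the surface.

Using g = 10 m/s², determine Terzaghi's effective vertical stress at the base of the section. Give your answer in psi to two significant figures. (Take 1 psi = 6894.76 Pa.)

94000 psi

Overburden (lithostatic) stress σ_v:
alluvium: 1820 kg/m³ × 10 m/s² × 651 m = 1.185×10^7 Pa = 11.85 MPa
granodiorite: 2760 kg/m³ × 10 m/s² × 36960 m = 1.020×10^9 Pa = 1020 MPa
Total = 11.85 + 1020 = 1031.9 MPa
Pore pressure P_p = 1020 kg/m³ × 10 m/s² × 37611 m = 3.836×10^8 Pa = 383.6 MPa
Effective stress σ' = σ_v − P_p = 1032 − 383.6 = 648.31 MPa = 94030 psi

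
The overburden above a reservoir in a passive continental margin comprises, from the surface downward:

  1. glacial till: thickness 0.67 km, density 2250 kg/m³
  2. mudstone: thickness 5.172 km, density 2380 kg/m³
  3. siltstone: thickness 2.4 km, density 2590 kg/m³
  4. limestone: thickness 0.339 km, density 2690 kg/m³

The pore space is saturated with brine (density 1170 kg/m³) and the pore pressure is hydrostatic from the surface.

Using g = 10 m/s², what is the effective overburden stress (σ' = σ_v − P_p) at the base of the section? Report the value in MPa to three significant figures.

Overburden (lithostatic) stress σ_v:
glacial till: 2250 kg/m³ × 10 m/s² × 670 m = 1.508×10^7 Pa = 15.07 MPa
mudstone: 2380 kg/m³ × 10 m/s² × 5172 m = 1.231×10^8 Pa = 123.1 MPa
siltstone: 2590 kg/m³ × 10 m/s² × 2400 m = 6.216×10^7 Pa = 62.16 MPa
limestone: 2690 kg/m³ × 10 m/s² × 339 m = 9.119×10^6 Pa = 9.119 MPa
Total = 15.07 + 123.1 + 62.16 + 9.119 = 209.45 MPa
Pore pressure P_p = 1170 kg/m³ × 10 m/s² × 8581 m = 1.004×10^8 Pa = 100.4 MPa
Effective stress σ' = σ_v − P_p = 209.4 − 100.4 = 109.05 MPa

109 MPa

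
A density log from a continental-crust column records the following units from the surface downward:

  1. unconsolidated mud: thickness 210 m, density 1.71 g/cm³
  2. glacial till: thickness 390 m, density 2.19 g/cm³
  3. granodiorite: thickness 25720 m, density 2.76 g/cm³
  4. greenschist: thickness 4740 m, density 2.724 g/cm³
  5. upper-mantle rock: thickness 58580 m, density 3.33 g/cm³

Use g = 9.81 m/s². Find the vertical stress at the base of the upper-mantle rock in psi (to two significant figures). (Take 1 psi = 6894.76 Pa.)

400000 psi

unconsolidated mud: 1710 kg/m³ × 9.81 m/s² × 210 m = 3.523×10^6 Pa = 510.9 psi
glacial till: 2190 kg/m³ × 9.81 m/s² × 390 m = 8.379×10^6 Pa = 1215 psi
granodiorite: 2760 kg/m³ × 9.81 m/s² × 25720 m = 6.964×10^8 Pa = 1.010×10^5 psi
greenschist: 2724 kg/m³ × 9.81 m/s² × 4740 m = 1.267×10^8 Pa = 18371 psi
upper-mantle rock: 3330 kg/m³ × 9.81 m/s² × 58580 m = 1.914×10^9 Pa = 2.776×10^5 psi
Total = 510.9 + 1215 + 1.010×10^5 + 18371 + 2.776×10^5 = 3.9865×10^5 psi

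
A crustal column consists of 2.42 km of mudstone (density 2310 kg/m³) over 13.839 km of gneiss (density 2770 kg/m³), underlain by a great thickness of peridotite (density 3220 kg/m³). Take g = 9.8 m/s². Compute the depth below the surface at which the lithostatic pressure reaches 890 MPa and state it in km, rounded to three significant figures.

30.8 km

Pressure at base of upper layers: 2310×9.8×2420 + 2770×9.8×13839 = 4.305×10^8 Pa = 430.5 MPa
Remaining pressure to be supplied by peridotite: 8.900×10^8 − 4.305×10^8 = 4.595×10^8 Pa
Additional depth in peridotite = 4.595×10^8 Pa / (3220 kg/m³ × 9.8 m/s²) = 14563 m
Total depth = 16259 m + 14563 m = 30822 m
= 30.822 km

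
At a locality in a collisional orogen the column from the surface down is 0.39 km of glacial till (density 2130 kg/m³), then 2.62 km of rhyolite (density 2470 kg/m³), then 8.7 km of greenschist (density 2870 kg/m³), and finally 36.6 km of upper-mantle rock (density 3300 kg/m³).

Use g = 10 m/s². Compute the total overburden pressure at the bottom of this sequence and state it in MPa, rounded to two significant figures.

glacial till: 2130 kg/m³ × 10 m/s² × 390 m = 8.307×10^6 Pa = 8.307 MPa
rhyolite: 2470 kg/m³ × 10 m/s² × 2620 m = 6.471×10^7 Pa = 64.71 MPa
greenschist: 2870 kg/m³ × 10 m/s² × 8700 m = 2.497×10^8 Pa = 249.7 MPa
upper-mantle rock: 3300 kg/m³ × 10 m/s² × 36600 m = 1.208×10^9 Pa = 1208 MPa
Total = 8.307 + 64.71 + 249.7 + 1208 = 1530.5 MPa

1500 MPa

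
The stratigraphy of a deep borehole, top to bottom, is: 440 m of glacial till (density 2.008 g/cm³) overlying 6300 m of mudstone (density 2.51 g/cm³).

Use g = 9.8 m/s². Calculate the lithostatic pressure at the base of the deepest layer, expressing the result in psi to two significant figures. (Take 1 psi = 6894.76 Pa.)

glacial till: 2008 kg/m³ × 9.8 m/s² × 440 m = 8.658×10^6 Pa = 1256 psi
mudstone: 2510 kg/m³ × 9.8 m/s² × 6300 m = 1.550×10^8 Pa = 22476 psi
Total = 1256 + 22476 = 23732 psi

24000 psi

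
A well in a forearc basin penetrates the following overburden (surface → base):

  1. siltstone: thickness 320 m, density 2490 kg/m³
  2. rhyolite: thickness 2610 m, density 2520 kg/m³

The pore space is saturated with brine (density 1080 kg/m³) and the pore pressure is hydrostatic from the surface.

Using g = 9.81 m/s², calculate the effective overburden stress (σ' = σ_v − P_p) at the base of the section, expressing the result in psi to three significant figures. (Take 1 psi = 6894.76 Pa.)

Overburden (lithostatic) stress σ_v:
siltstone: 2490 kg/m³ × 9.81 m/s² × 320 m = 7.817×10^6 Pa = 7.817 MPa
rhyolite: 2520 kg/m³ × 9.81 m/s² × 2610 m = 6.452×10^7 Pa = 64.52 MPa
Total = 7.817 + 64.52 = 72.339 MPa
Pore pressure P_p = 1080 kg/m³ × 9.81 m/s² × 2930 m = 3.104×10^7 Pa = 31.04 MPa
Effective stress σ' = σ_v − P_p = 72.34 − 31.04 = 41.296 MPa = 5989.5 psi

5990 psi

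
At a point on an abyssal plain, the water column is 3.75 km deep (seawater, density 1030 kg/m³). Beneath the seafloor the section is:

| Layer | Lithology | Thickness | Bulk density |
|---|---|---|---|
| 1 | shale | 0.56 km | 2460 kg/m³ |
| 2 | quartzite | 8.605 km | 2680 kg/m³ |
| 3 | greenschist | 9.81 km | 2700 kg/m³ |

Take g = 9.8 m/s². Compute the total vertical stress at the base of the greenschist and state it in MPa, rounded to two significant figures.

540 MPa

seawater: 1030 kg/m³ × 9.8 m/s² × 3750 m = 3.785×10^7 Pa = 37.85 MPa
shale: 2460 kg/m³ × 9.8 m/s² × 560 m = 1.350×10^7 Pa = 13.50 MPa
quartzite: 2680 kg/m³ × 9.8 m/s² × 8605 m = 2.260×10^8 Pa = 226.0 MPa
greenschist: 2700 kg/m³ × 9.8 m/s² × 9810 m = 2.596×10^8 Pa = 259.6 MPa
Total = 37.85 + 13.50 + 226.0 + 259.6 = 536.93 MPa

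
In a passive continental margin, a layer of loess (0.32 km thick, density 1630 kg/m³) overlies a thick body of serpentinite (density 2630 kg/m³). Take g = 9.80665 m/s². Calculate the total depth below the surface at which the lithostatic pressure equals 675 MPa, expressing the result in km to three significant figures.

Pressure at base of upper layers: 1630×9.80665×320 = 5.115×10^6 Pa = 5.115 MPa
Remaining pressure to be supplied by serpentinite: 6.750×10^8 − 5.115×10^6 = 6.699×10^8 Pa
Additional depth in serpentinite = 6.699×10^8 Pa / (2630 kg/m³ × 9.80665 m/s²) = 25973 m
Total depth = 320 m + 25973 m = 26293 m
= 26.293 km

26.3 km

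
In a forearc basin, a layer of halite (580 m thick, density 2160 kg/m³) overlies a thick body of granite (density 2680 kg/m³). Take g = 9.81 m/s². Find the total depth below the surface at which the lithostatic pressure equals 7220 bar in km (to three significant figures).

27.6 km

Pressure at base of upper layers: 2160×9.81×580 = 1.229×10^7 Pa = 122.9 bar
Remaining pressure to be supplied by granite: 7.220×10^8 − 1.229×10^7 = 7.097×10^8 Pa
Additional depth in granite = 7.097×10^8 Pa / (2680 kg/m³ × 9.81 m/s²) = 26995 m
Total depth = 580 m + 26995 m = 27575 m
= 27.575 km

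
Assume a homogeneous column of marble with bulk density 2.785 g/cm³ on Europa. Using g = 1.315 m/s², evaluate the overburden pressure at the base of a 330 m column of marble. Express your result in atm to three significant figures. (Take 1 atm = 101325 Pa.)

11.9 atm

marble: 2785 kg/m³ × 1.315 m/s² × 330 m = 1.209×10^6 Pa = 11.93 atm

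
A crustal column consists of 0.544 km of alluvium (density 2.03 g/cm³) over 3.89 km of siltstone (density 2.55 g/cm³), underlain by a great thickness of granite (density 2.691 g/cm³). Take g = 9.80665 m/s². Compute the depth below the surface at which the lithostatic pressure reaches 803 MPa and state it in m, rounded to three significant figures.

Pressure at base of upper layers: 2030×9.80665×544 + 2550×9.80665×3890 = 1.081×10^8 Pa = 108.1 MPa
Remaining pressure to be supplied by granite: 8.030×10^8 − 1.081×10^8 = 6.949×10^8 Pa
Additional depth in granite = 6.949×10^8 Pa / (2691 kg/m³ × 9.80665 m/s²) = 26332 m
Total depth = 4434 m + 26332 m = 30766 m

30800 m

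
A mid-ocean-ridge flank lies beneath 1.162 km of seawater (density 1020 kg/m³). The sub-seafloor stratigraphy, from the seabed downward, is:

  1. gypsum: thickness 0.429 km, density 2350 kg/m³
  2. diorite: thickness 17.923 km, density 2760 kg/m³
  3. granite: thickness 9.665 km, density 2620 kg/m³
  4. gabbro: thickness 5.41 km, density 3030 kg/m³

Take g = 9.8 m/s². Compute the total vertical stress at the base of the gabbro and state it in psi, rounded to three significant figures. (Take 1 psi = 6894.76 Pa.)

133000 psi

seawater: 1020 kg/m³ × 9.8 m/s² × 1162 m = 1.162×10^7 Pa = 1685 psi
gypsum: 2350 kg/m³ × 9.8 m/s² × 429 m = 9.880×10^6 Pa = 1433 psi
diorite: 2760 kg/m³ × 9.8 m/s² × 17923 m = 4.848×10^8 Pa = 70312 psi
granite: 2620 kg/m³ × 9.8 m/s² × 9665 m = 2.482×10^8 Pa = 35992 psi
gabbro: 3030 kg/m³ × 9.8 m/s² × 5410 m = 1.606×10^8 Pa = 23300 psi
Total = 1685 + 1433 + 70312 + 35992 + 23300 = 1.3272×10^5 psi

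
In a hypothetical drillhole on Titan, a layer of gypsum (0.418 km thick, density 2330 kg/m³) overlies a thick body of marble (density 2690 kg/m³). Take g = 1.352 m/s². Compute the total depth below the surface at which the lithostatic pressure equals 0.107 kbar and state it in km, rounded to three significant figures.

3.00 km

Pressure at base of upper layers: 2330×1.352×418 = 1.317×10^6 Pa = 0.01317 kbar
Remaining pressure to be supplied by marble: 1.070×10^7 − 1.317×10^6 = 9.383×10^6 Pa
Additional depth in marble = 9.383×10^6 Pa / (2690 kg/m³ × 1.352 m/s²) = 2580.0 m
Total depth = 418 m + 2580.0 m = 2998.0 m
= 2.9980 km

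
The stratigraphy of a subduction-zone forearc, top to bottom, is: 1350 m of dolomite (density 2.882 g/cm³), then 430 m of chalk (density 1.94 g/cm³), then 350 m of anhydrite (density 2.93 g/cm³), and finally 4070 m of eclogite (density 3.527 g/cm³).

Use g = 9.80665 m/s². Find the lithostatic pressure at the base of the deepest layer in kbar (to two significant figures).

2.0 kbar

dolomite: 2882 kg/m³ × 9.80665 m/s² × 1350 m = 3.815×10^7 Pa = 0.3815 kbar
chalk: 1940 kg/m³ × 9.80665 m/s² × 430 m = 8.181×10^6 Pa = 0.08181 kbar
anhydrite: 2930 kg/m³ × 9.80665 m/s² × 350 m = 1.006×10^7 Pa = 0.1006 kbar
eclogite: 3527 kg/m³ × 9.80665 m/s² × 4070 m = 1.408×10^8 Pa = 1.408 kbar
Total = 0.3815 + 0.08181 + 0.1006 + 1.408 = 1.9717 kbar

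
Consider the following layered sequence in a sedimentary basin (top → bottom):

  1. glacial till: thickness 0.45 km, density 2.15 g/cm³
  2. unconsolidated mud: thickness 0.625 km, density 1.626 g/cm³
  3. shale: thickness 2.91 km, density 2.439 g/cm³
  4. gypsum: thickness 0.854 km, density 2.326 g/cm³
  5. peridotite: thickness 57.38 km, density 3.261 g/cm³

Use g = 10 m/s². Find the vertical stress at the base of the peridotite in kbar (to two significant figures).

glacial till: 2150 kg/m³ × 10 m/s² × 450 m = 9.675×10^6 Pa = 0.09675 kbar
unconsolidated mud: 1626 kg/m³ × 10 m/s² × 625 m = 1.016×10^7 Pa = 0.1016 kbar
shale: 2439 kg/m³ × 10 m/s² × 2910 m = 7.097×10^7 Pa = 0.7097 kbar
gypsum: 2326 kg/m³ × 10 m/s² × 854 m = 1.986×10^7 Pa = 0.1986 kbar
peridotite: 3261 kg/m³ × 10 m/s² × 57380 m = 1.871×10^9 Pa = 18.71 kbar
Total = 0.09675 + 0.1016 + 0.7097 + 0.1986 + 18.71 = 19.818 kbar

20 kbar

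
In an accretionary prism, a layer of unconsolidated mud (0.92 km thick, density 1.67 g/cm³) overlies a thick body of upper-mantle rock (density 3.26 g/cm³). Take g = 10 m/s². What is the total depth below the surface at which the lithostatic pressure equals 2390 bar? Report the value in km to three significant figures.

7.78 km

Pressure at base of upper layers: 1670×10×920 = 1.536×10^7 Pa = 153.6 bar
Remaining pressure to be supplied by upper-mantle rock: 2.390×10^8 − 1.536×10^7 = 2.236×10^8 Pa
Additional depth in upper-mantle rock = 2.236×10^8 Pa / (3260 kg/m³ × 10 m/s²) = 6860.0 m
Total depth = 920 m + 6860.0 m = 7780.0 m
= 7.7800 km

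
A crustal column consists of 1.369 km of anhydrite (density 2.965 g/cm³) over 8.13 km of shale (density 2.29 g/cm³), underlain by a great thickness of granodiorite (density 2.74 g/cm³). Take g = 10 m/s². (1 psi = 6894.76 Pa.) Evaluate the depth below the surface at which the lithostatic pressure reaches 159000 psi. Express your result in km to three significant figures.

Pressure at base of upper layers: 2965×10×1369 + 2290×10×8130 = 2.268×10^8 Pa = 32890 psi
Remaining pressure to be supplied by granodiorite: 1.096×10^9 − 2.268×10^8 = 8.695×10^8 Pa
Additional depth in granodiorite = 8.695×10^8 Pa / (2740 kg/m³ × 10 m/s²) = 31734 m
Total depth = 9499 m + 31734 m = 41233 m
= 41.233 km

41.2 km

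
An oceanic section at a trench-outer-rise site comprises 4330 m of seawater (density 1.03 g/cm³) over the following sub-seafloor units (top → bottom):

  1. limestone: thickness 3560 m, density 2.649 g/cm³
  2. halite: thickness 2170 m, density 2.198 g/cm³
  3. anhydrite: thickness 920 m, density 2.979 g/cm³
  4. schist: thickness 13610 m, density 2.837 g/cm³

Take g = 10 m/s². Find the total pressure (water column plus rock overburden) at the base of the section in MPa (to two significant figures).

seawater: 1030 kg/m³ × 10 m/s² × 4330 m = 4.460×10^7 Pa = 44.60 MPa
limestone: 2649 kg/m³ × 10 m/s² × 3560 m = 9.430×10^7 Pa = 94.30 MPa
halite: 2198 kg/m³ × 10 m/s² × 2170 m = 4.770×10^7 Pa = 47.70 MPa
anhydrite: 2979 kg/m³ × 10 m/s² × 920 m = 2.741×10^7 Pa = 27.41 MPa
schist: 2837 kg/m³ × 10 m/s² × 13610 m = 3.861×10^8 Pa = 386.1 MPa
Total = 44.60 + 94.30 + 47.70 + 27.41 + 386.1 = 600.12 MPa

600 MPa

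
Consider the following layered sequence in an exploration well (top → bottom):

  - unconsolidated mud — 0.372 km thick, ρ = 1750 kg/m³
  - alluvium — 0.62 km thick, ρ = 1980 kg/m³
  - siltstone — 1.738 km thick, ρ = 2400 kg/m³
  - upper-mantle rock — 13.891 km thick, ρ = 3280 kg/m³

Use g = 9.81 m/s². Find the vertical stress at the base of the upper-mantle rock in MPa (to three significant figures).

unconsolidated mud: 1750 kg/m³ × 9.81 m/s² × 372 m = 6.386×10^6 Pa = 6.386 MPa
alluvium: 1980 kg/m³ × 9.81 m/s² × 620 m = 1.204×10^7 Pa = 12.04 MPa
siltstone: 2400 kg/m³ × 9.81 m/s² × 1738 m = 4.092×10^7 Pa = 40.92 MPa
upper-mantle rock: 3280 kg/m³ × 9.81 m/s² × 13891 m = 4.470×10^8 Pa = 447.0 MPa
Total = 6.386 + 12.04 + 40.92 + 447.0 = 506.32 MPa

506 MPa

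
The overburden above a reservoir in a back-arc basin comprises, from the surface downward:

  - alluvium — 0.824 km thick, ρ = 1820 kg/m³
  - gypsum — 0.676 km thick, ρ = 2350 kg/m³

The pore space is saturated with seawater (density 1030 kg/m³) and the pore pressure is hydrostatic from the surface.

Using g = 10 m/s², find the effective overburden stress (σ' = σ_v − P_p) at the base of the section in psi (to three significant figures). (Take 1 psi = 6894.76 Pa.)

Overburden (lithostatic) stress σ_v:
alluvium: 1820 kg/m³ × 10 m/s² × 824 m = 1.500×10^7 Pa = 15.00 MPa
gypsum: 2350 kg/m³ × 10 m/s² × 676 m = 1.589×10^7 Pa = 15.89 MPa
Total = 15.00 + 15.89 = 30.883 MPa
Pore pressure P_p = 1030 kg/m³ × 10 m/s² × 1500 m = 1.545×10^7 Pa = 15.45 MPa
Effective stress σ' = σ_v − P_p = 30.88 − 15.45 = 15.433 MPa = 2238.3 psi

2240 psi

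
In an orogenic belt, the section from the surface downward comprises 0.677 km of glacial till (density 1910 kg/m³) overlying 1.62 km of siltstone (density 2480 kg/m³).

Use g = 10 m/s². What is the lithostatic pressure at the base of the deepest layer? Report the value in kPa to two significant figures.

53000 kPa

glacial till: 1910 kg/m³ × 10 m/s² × 677 m = 1.293×10^7 Pa = 12931 kPa
siltstone: 2480 kg/m³ × 10 m/s² × 1620 m = 4.018×10^7 Pa = 40176 kPa
Total = 12931 + 40176 = 53107 kPa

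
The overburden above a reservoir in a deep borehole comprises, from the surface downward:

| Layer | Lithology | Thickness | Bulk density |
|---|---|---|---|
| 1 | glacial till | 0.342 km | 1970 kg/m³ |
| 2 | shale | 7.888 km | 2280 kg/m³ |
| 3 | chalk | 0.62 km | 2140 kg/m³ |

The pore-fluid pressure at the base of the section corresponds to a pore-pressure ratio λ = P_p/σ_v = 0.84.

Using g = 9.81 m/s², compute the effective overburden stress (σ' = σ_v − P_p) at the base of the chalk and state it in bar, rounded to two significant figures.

310 bar

Overburden (lithostatic) stress σ_v:
glacial till: 1970 kg/m³ × 9.81 m/s² × 342 m = 6.609×10^6 Pa = 6.609 MPa
shale: 2280 kg/m³ × 9.81 m/s² × 7888 m = 1.764×10^8 Pa = 176.4 MPa
chalk: 2140 kg/m³ × 9.81 m/s² × 620 m = 1.302×10^7 Pa = 13.02 MPa
Total = 6.609 + 176.4 + 13.02 = 196.05 MPa
Pore pressure P_p = λ·σ_v = 0.84 × 196.1 MPa = 164.7 MPa
Effective stress σ' = σ_v − P_p = 196.1 − 164.7 = 31.369 MPa = 313.69 bar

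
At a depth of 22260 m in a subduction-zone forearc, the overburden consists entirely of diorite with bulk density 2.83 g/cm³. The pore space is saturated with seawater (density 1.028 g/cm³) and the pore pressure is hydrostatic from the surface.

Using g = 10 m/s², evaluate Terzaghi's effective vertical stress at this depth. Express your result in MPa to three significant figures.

Overburden (lithostatic) stress σ_v:
diorite: 2830 kg/m³ × 10 m/s² × 22260 m = 6.300×10^8 Pa = 630.0 MPa
Pore pressure P_p = 1028 kg/m³ × 10 m/s² × 22260 m = 2.288×10^8 Pa = 228.8 MPa
Effective stress σ' = σ_v − P_p = 630.0 − 228.8 = 401.13 MPa

401 MPa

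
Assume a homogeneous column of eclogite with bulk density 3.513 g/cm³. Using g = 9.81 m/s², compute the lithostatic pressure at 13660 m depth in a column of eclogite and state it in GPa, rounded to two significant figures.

eclogite: 3513 kg/m³ × 9.81 m/s² × 13660 m = 4.708×10^8 Pa = 0.4708 GPa

0.47 GPa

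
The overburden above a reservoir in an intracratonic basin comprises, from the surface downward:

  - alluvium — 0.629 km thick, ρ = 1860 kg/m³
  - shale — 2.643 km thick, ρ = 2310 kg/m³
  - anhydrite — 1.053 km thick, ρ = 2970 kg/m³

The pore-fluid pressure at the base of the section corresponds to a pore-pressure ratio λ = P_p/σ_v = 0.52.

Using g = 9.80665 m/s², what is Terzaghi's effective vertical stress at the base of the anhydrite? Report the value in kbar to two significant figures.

Overburden (lithostatic) stress σ_v:
alluvium: 1860 kg/m³ × 9.80665 m/s² × 629 m = 1.147×10^7 Pa = 11.47 MPa
shale: 2310 kg/m³ × 9.80665 m/s² × 2643 m = 5.987×10^7 Pa = 59.87 MPa
anhydrite: 2970 kg/m³ × 9.80665 m/s² × 1053 m = 3.067×10^7 Pa = 30.67 MPa
Total = 11.47 + 59.87 + 30.67 = 102.02 MPa
Pore pressure P_p = λ·σ_v = 0.52 × 102.0 MPa = 53.05 MPa
Effective stress σ' = σ_v − P_p = 102.0 − 53.05 = 48.967 MPa = 0.48967 kbar

0.49 kbar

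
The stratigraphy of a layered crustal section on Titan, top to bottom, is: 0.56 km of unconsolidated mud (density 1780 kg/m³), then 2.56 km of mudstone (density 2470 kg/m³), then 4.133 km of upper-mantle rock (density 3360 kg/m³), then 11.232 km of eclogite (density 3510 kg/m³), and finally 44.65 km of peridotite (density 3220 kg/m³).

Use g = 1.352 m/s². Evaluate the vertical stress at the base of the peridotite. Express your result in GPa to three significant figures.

0.276 GPa

unconsolidated mud: 1780 kg/m³ × 1.352 m/s² × 560 m = 1.348×10^6 Pa = 1.348×10^-3 GPa
mudstone: 2470 kg/m³ × 1.352 m/s² × 2560 m = 8.549×10^6 Pa = 8.549×10^-3 GPa
upper-mantle rock: 3360 kg/m³ × 1.352 m/s² × 4133 m = 1.878×10^7 Pa = 0.01878 GPa
eclogite: 3510 kg/m³ × 1.352 m/s² × 11232 m = 5.330×10^7 Pa = 0.05330 GPa
peridotite: 3220 kg/m³ × 1.352 m/s² × 44650 m = 1.944×10^8 Pa = 0.1944 GPa
Total = 1.348×10^-3 + 8.549×10^-3 + 0.01878 + 0.05330 + 0.1944 = 0.27635 GPa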